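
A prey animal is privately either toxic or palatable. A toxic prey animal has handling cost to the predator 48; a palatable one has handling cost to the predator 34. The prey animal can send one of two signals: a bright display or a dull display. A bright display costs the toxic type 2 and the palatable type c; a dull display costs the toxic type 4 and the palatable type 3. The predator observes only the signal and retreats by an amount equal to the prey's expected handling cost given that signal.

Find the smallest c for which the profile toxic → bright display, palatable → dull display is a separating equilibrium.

17

Under separation: bright display → toxic (pays 48); dull display → palatable (pays 34).
Toxic: 48 − 2 = 46 ≥ 34 − 4 = 30. Holds regardless of c. ✓
Palatable: 34 − 3 ≥ 48 − c, so c ≥ 48 − 31 = 17.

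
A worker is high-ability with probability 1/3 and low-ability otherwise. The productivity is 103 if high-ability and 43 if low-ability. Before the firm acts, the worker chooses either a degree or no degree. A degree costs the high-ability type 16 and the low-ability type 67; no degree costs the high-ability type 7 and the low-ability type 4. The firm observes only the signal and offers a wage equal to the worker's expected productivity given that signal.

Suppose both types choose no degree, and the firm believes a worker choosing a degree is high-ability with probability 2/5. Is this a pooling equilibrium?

At the pooled signal (no degree) the firm holds the prior 1/3 and pays 1/3·103 + 2/3·43 = 63. Off-path (degree) belief 2/5 gives 2/5·103 + 3/5·43 = 67.
High-ability: no degree gives 63 − 7 = 56; degree gives 67 − 16 = 51. Stays. ✓
Low-ability: no degree gives 63 − 4 = 59; degree gives 67 − 67 = 0. Stays. ✓

Yes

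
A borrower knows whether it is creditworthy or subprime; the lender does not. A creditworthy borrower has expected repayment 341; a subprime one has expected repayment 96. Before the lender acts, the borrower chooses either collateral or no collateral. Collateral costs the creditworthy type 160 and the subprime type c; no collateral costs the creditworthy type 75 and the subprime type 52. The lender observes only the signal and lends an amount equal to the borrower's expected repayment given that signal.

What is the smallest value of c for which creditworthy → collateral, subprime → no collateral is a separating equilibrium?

297

Under separation: collateral → creditworthy (pays 341); no collateral → subprime (pays 96).
Creditworthy: 341 − 160 = 181 ≥ 96 − 75 = 21. Holds regardless of c. ✓
Subprime: 96 − 52 ≥ 341 − c, so c ≥ 341 − 44 = 297.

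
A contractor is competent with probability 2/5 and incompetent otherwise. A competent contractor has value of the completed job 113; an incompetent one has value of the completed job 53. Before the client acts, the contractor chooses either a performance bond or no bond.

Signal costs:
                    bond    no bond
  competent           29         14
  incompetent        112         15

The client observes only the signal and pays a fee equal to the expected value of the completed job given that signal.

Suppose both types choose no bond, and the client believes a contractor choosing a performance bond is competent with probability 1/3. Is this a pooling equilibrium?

Yes

On the equilibrium path (no bond) the client holds the prior 2/5 and pays 2/5·113 + 3/5·53 = 77. Off-path (bond) belief 1/3 gives 1/3·113 + 2/3·53 = 73.
Competent: no bond gives 77 − 14 = 63; bond gives 73 − 29 = 44. Stays. ✓
Incompetent: no bond gives 77 − 15 = 62; bond gives 73 − 112 = -39. Stays. ✓
Beliefs are Bayes-consistent on-path and both types best-respond.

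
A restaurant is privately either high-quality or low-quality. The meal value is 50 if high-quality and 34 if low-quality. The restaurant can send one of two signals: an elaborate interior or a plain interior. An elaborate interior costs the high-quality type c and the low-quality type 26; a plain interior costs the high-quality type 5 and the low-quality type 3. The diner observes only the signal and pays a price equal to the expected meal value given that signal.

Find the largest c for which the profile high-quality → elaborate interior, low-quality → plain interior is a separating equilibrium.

Under separation: elaborate interior → high-quality (pays 50); plain interior → low-quality (pays 34).
Low-quality: 34 − 3 = 31 ≥ 50 − 26 = 24. Holds regardless of c. ✓
High-quality: 50 − c ≥ 34 − 5, so c ≤ 50 − 29 = 21.

21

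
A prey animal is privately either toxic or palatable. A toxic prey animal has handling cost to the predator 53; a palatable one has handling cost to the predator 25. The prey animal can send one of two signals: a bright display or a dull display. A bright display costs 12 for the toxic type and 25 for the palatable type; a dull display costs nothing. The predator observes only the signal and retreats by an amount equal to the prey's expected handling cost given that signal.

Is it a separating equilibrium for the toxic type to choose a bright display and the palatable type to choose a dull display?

No

If types separate, bright display earns payment 53 and dull display earns 25.
Toxic: bright display gives 53 − 12 = 41; dull display gives 25 − 0 = 25. No deviation. ✓
Palatable: dull display gives 25 − 0 = 25; bright display gives 53 − 25 = 28. Would deviate. ✗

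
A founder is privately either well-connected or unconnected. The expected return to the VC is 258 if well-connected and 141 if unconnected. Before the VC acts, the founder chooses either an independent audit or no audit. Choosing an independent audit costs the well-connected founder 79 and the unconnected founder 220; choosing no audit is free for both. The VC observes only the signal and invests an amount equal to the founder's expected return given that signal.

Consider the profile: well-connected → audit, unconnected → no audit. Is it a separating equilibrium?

Yes

Under separation the VC infers type exactly: audit → well-connected (pays 258), no audit → unconnected (pays 141).
Well-connected: audit gives 258 − 79 = 179; no audit gives 141 − 0 = 141. No deviation. ✓
Unconnected: no audit gives 141 − 0 = 141; audit gives 258 − 220 = 38. No deviation. ✓
Both incentive constraints hold.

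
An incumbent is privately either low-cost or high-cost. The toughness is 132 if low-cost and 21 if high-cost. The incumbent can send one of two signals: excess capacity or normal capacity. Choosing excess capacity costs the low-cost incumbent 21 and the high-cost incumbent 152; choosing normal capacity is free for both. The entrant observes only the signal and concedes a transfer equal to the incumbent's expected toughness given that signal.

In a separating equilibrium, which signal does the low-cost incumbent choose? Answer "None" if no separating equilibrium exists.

Try low-cost → excess capacity, high-cost → normal capacity:
  If types separate, excess capacity earns payment 132 and normal capacity earns 21.
  Low-cost: excess capacity gives 132 − 21 = 111; normal capacity gives 21 − 0 = 21. No deviation. ✓
  High-cost: normal capacity gives 21 − 0 = 21; excess capacity gives 132 − 152 = -20. No deviation. ✓
Both hold — the low-cost type sends excess capacity.

excess capacity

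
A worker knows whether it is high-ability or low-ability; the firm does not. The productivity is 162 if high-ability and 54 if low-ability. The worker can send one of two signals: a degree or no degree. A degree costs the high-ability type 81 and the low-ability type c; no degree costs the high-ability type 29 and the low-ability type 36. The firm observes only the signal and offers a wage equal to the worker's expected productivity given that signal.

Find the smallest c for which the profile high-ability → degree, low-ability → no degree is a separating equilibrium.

144

Under separation: degree → high-ability (pays 162); no degree → low-ability (pays 54).
High-ability: 162 − 81 = 81 ≥ 54 − 29 = 25. Holds regardless of c. ✓
Low-ability: 54 − 36 ≥ 162 − c, so c ≥ 162 − 18 = 144.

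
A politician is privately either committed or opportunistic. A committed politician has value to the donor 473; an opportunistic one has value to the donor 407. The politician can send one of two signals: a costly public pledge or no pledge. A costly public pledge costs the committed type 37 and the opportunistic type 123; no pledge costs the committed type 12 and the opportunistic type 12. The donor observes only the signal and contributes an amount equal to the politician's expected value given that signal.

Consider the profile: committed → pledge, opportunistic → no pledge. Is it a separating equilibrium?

Yes

Under separation the donor infers type exactly: pledge → committed (pays 473), no pledge → opportunistic (pays 407).
Committed: pledge gives 473 − 37 = 436; no pledge gives 407 − 12 = 395. No deviation. ✓
Opportunistic: no pledge gives 407 − 12 = 395; pledge gives 473 − 123 = 350. No deviation. ✓
Neither type gains from mimicking the other.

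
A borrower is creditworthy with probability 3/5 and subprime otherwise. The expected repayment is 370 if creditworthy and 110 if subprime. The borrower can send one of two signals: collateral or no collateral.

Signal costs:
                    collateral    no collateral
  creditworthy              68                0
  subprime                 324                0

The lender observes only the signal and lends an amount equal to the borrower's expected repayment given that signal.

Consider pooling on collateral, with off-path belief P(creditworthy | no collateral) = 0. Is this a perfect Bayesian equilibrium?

At the pooled signal (collateral) the lender holds the prior 3/5 and pays 3/5·370 + 2/5·110 = 266. Off-path (no collateral) belief 0 gives 0·370 + 1·110 = 110.
Creditworthy: collateral gives 266 − 68 = 198; no collateral gives 110 − 0 = 110. Stays. ✓
Subprime: collateral gives 266 − 324 = -58; no collateral gives 110 − 0 = 110. Deviates. ✗

No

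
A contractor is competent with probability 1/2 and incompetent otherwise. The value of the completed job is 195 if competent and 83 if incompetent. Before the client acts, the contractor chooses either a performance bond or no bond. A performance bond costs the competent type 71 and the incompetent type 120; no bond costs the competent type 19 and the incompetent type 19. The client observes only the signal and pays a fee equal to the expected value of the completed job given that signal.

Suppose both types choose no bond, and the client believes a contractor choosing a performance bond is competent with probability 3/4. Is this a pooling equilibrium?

At the pooled signal (no bond) the client holds the prior 1/2 and pays 1/2·195 + 1/2·83 = 139. Off-path (bond) belief 3/4 gives 3/4·195 + 1/4·83 = 167.
Competent: no bond gives 139 − 19 = 120; bond gives 167 − 71 = 96. Stays. ✓
Incompetent: no bond gives 139 − 19 = 120; bond gives 167 − 120 = 47. Stays. ✓

Yes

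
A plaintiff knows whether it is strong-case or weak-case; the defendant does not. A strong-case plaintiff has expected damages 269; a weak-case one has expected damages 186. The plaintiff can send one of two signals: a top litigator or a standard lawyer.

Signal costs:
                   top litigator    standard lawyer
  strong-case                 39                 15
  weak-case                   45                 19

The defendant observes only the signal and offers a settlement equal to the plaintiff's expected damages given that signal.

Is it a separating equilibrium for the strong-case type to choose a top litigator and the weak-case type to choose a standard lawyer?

If types separate, top litigator earns payment 269 and standard lawyer earns 186.
Strong-case: top litigator gives 269 − 39 = 230; standard lawyer gives 186 − 15 = 171. No deviation. ✓
Weak-case: standard lawyer gives 186 − 19 = 167; top litigator gives 269 − 45 = 224. Would deviate. ✗

No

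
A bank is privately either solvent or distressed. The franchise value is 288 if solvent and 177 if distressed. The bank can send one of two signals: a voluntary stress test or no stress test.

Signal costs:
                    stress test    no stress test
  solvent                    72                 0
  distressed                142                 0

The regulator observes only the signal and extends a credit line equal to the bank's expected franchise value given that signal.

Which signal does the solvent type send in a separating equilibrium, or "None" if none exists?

Try solvent → stress test, distressed → no stress test:
  If types separate, stress test earns payment 288 and no stress test earns 177.
  Solvent: stress test gives 288 − 72 = 216; no stress test gives 177 − 0 = 177. No deviation. ✓
  Distressed: no stress test gives 177 − 0 = 177; stress test gives 288 − 142 = 146. No deviation. ✓
Both hold — the solvent type sends stress test.

stress test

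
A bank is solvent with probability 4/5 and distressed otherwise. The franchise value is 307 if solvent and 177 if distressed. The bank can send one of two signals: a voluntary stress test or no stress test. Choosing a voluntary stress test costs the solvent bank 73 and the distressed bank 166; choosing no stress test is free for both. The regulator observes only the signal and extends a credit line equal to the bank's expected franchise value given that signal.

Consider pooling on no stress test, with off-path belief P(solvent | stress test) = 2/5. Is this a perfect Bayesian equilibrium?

At the pooled signal (no stress test) the regulator holds the prior 4/5 and pays 4/5·307 + 1/5·177 = 281. Off-path (stress test) belief 2/5 gives 2/5·307 + 3/5·177 = 229.
Solvent: no stress test gives 281 − 0 = 281; stress test gives 229 − 73 = 156. Stays. ✓
Distressed: no stress test gives 281 − 0 = 281; stress test gives 229 − 166 = 63. Stays. ✓

Yes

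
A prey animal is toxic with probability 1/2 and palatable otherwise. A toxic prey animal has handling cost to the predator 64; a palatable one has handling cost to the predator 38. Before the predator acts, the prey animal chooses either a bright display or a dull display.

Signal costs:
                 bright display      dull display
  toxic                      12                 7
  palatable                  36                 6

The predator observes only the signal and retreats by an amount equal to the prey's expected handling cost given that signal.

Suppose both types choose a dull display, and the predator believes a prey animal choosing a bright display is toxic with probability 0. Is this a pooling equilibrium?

At the pooled signal (dull display) the predator holds the prior 1/2 and pays 1/2·64 + 1/2·38 = 51. Off-path (bright display) belief 0 gives 0·64 + 1·38 = 38.
Toxic: dull display gives 51 − 7 = 44; bright display gives 38 − 12 = 26. Stays. ✓
Palatable: dull display gives 51 − 6 = 45; bright display gives 38 − 36 = 2. Stays. ✓

Yes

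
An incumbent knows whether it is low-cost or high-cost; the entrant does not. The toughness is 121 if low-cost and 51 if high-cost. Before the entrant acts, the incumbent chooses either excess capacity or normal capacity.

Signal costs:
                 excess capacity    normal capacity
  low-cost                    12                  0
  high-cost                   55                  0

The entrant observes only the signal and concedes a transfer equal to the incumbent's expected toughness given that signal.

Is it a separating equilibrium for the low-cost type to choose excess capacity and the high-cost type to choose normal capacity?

Under separation the entrant infers type exactly: excess capacity → low-cost (pays 121), normal capacity → high-cost (pays 51).
Low-cost: excess capacity gives 121 − 12 = 109; normal capacity gives 51 − 0 = 51. No deviation. ✓
High-cost: normal capacity gives 51 − 0 = 51; excess capacity gives 121 − 55 = 66. Would deviate. ✗

No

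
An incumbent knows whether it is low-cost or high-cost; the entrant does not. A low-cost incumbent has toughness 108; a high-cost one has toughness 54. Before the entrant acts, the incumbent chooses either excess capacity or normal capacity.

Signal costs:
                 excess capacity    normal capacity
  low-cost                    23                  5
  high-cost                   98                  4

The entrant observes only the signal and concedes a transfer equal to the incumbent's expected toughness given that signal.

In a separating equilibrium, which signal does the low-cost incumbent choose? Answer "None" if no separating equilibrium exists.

Try low-cost → excess capacity, high-cost → normal capacity:
  Under separation the entrant infers type exactly: excess capacity → low-cost (pays 108), normal capacity → high-cost (pays 54).
  Low-cost: excess capacity gives 108 − 23 = 85; normal capacity gives 54 − 5 = 49. No deviation. ✓
  High-cost: normal capacity gives 54 − 4 = 50; excess capacity gives 108 − 98 = 10. No deviation. ✓
Both hold — the low-cost type sends excess capacity.

excess capacity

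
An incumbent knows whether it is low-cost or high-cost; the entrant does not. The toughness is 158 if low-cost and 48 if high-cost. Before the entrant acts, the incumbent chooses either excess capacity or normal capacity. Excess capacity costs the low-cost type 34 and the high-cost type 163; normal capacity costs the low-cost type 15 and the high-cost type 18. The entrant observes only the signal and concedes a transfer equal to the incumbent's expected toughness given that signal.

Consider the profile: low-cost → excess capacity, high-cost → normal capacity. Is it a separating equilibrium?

Yes

If types separate, excess capacity earns payment 158 and normal capacity earns 48.
Low-cost: excess capacity gives 158 − 34 = 124; normal capacity gives 48 − 15 = 33. No deviation. ✓
High-cost: normal capacity gives 48 − 18 = 30; excess capacity gives 158 − 163 = -5. No deviation. ✓
Both incentive constraints hold.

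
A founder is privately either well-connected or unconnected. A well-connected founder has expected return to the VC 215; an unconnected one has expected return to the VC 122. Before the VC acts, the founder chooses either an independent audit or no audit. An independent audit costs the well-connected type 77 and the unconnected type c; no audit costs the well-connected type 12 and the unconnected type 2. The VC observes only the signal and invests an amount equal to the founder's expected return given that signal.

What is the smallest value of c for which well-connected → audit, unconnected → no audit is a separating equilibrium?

95

Under separation: audit → well-connected (pays 215); no audit → unconnected (pays 122).
Well-connected: 215 − 77 = 138 ≥ 122 − 12 = 110. Holds regardless of c. ✓
Unconnected: 122 − 2 ≥ 215 − c, so c ≥ 215 − 120 = 95.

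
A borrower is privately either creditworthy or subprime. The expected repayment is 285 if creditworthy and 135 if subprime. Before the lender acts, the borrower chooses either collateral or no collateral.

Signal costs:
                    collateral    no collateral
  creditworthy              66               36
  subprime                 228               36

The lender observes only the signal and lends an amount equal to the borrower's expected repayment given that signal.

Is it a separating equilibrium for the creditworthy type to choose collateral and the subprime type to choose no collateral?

Yes

If types separate, collateral earns payment 285 and no collateral earns 135.
Creditworthy: collateral gives 285 − 66 = 219; no collateral gives 135 − 36 = 99. No deviation. ✓
Subprime: no collateral gives 135 − 36 = 99; collateral gives 285 − 228 = 57. No deviation. ✓
Both incentive constraints hold.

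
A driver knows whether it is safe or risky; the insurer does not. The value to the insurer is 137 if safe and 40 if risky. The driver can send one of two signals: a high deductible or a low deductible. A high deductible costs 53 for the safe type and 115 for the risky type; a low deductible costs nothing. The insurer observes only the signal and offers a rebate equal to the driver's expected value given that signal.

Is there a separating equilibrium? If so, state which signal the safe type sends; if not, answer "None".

high deductible

Try safe → high deductible, risky → low deductible:
  Under separation the insurer infers type exactly: high deductible → safe (pays 137), low deductible → risky (pays 40).
  Safe: high deductible gives 137 − 53 = 84; low deductible gives 40 − 0 = 40. No deviation. ✓
  Risky: low deductible gives 40 − 0 = 40; high deductible gives 137 − 115 = 22. No deviation. ✓
Both hold — the safe type sends high deductible.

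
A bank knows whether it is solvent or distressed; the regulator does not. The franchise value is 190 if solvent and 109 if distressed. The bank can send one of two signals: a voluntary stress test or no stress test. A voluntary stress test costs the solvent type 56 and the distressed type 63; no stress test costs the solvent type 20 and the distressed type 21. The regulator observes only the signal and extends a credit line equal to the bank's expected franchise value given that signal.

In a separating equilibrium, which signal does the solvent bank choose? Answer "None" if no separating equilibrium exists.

None

Try solvent → stress test, distressed → no stress test:
  Under separation the regulator infers type exactly: stress test → solvent (pays 190), no stress test → distressed (pays 109).
  Solvent: stress test gives 190 − 56 = 134; no stress test gives 109 − 20 = 89. No deviation. ✓
  Distressed: no stress test gives 109 − 21 = 88; stress test gives 190 − 63 = 127. Would deviate. ✗
Try solvent → no stress test, distressed → stress test:
  Under separation the regulator infers type exactly: no stress test → solvent (pays 190), stress test → distressed (pays 109).
  Solvent: no stress test gives 190 − 20 = 170; stress test gives 109 − 56 = 53. No deviation. ✓
  Distressed: stress test gives 109 − 63 = 46; no stress test gives 190 − 21 = 169. Would deviate. ✗
Neither assignment is incentive-compatible.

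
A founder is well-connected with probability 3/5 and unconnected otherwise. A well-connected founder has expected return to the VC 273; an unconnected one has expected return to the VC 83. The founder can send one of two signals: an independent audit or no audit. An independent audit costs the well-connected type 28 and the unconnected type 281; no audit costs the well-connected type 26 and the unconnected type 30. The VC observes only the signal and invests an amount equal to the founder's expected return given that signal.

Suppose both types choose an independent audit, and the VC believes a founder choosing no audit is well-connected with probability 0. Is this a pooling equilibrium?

No

At the pooled signal (audit) the VC holds the prior 3/5 and pays 3/5·273 + 2/5·83 = 197. Off-path (no audit) belief 0 gives 0·273 + 1·83 = 83.
Well-connected: audit gives 197 − 28 = 169; no audit gives 83 − 26 = 57. Stays. ✓
Unconnected: audit gives 197 − 281 = -84; no audit gives 83 − 30 = 53. Deviates. ✗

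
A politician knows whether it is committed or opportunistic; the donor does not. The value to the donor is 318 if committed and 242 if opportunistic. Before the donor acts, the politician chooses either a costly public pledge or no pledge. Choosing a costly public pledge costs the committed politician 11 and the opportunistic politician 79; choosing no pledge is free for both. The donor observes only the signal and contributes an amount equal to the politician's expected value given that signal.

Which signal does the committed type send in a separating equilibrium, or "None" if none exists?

pledge

Try committed → pledge, opportunistic → no pledge:
  Under separation the donor infers type exactly: pledge → committed (pays 318), no pledge → opportunistic (pays 242).
  Committed: pledge gives 318 − 11 = 307; no pledge gives 242 − 0 = 242. No deviation. ✓
  Opportunistic: no pledge gives 242 − 0 = 242; pledge gives 318 − 79 = 239. No deviation. ✓
Both hold — the committed type sends pledge.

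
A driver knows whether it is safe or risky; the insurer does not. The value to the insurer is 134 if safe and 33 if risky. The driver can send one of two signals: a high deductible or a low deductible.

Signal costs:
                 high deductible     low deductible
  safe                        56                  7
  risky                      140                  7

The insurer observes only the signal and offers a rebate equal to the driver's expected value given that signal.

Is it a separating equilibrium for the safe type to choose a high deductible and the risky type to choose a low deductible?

Yes

If types separate, high deductible earns payment 134 and low deductible earns 33.
Safe: high deductible gives 134 − 56 = 78; low deductible gives 33 − 7 = 26. No deviation. ✓
Risky: low deductible gives 33 − 7 = 26; high deductible gives 134 − 140 = -6. No deviation. ✓
Both incentive constraints hold.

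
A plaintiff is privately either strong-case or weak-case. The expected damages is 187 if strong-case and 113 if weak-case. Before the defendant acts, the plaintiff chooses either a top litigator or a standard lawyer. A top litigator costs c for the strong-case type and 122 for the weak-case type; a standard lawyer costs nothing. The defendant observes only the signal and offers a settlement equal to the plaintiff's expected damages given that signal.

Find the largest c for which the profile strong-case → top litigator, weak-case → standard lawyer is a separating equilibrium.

74

Under separation: top litigator → strong-case (pays 187); standard lawyer → weak-case (pays 113).
Weak-case: 113 − 0 = 113 ≥ 187 − 122 = 65. Holds regardless of c. ✓
Strong-case: 187 − c ≥ 113 − 0, so c ≤ 187 − 113 = 74.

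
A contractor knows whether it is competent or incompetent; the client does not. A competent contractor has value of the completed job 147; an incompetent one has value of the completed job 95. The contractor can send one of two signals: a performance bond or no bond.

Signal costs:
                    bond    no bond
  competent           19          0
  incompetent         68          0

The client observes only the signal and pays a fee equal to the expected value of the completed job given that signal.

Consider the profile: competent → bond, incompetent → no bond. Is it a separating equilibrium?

If types separate, bond earns payment 147 and no bond earns 95.
Competent: bond gives 147 − 19 = 128; no bond gives 95 − 0 = 95. No deviation. ✓
Incompetent: no bond gives 95 − 0 = 95; bond gives 147 − 68 = 79. No deviation. ✓
Neither type gains from mimicking the other.

Yes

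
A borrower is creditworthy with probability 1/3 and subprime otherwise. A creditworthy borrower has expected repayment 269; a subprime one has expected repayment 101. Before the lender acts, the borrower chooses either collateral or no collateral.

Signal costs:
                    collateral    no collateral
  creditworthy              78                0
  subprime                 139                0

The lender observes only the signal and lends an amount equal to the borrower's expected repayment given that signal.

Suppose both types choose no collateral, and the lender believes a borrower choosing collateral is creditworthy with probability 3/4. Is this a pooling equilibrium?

Yes

On the equilibrium path (no collateral) the lender holds the prior 1/3 and pays 1/3·269 + 2/3·101 = 157. Off-path (collateral) belief 3/4 gives 3/4·269 + 1/4·101 = 227.
Creditworthy: no collateral gives 157 − 0 = 157; collateral gives 227 − 78 = 149. Stays. ✓
Subprime: no collateral gives 157 − 0 = 157; collateral gives 227 − 139 = 88. Stays. ✓
Beliefs are Bayes-consistent on-path and both types best-respond.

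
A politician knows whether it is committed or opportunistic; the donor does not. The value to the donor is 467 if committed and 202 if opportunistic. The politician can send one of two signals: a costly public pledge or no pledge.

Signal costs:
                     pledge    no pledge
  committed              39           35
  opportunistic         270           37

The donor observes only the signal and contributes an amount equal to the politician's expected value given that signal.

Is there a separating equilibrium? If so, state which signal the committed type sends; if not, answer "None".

None

Try committed → pledge, opportunistic → no pledge:
  If types separate, pledge earns payment 467 and no pledge earns 202.
  Committed: pledge gives 467 − 39 = 428; no pledge gives 202 − 35 = 167. No deviation. ✓
  Opportunistic: no pledge gives 202 − 37 = 165; pledge gives 467 − 270 = 197. Would deviate. ✗
Try committed → no pledge, opportunistic → pledge:
  If types separate, no pledge earns payment 467 and pledge earns 202.
  Committed: no pledge gives 467 − 35 = 432; pledge gives 202 − 39 = 163. No deviation. ✓
  Opportunistic: pledge gives 202 − 270 = -68; no pledge gives 467 − 37 = 430. Would deviate. ✗
Neither assignment is incentive-compatible.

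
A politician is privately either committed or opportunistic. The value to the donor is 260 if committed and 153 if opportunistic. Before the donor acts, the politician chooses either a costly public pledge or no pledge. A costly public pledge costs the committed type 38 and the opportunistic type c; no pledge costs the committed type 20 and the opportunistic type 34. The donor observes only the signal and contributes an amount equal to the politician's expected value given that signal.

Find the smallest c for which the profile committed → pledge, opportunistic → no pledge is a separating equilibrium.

Under separation: pledge → committed (pays 260); no pledge → opportunistic (pays 153).
Committed: 260 − 38 = 222 ≥ 153 − 20 = 133. Holds regardless of c. ✓
Opportunistic: 153 − 34 ≥ 260 − c, so c ≥ 260 − 119 = 141.

141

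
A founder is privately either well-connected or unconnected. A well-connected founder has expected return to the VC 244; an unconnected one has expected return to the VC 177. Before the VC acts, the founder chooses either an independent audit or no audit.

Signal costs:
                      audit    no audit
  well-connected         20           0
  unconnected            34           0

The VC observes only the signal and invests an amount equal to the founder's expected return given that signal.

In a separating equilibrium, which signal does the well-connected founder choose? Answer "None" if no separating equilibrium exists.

Try well-connected → audit, unconnected → no audit:
  If types separate, audit earns payment 244 and no audit earns 177.
  Well-connected: audit gives 244 − 20 = 224; no audit gives 177 − 0 = 177. No deviation. ✓
  Unconnected: no audit gives 177 − 0 = 177; audit gives 244 − 34 = 210. Would deviate. ✗
Try well-connected → no audit, unconnected → audit:
  If types separate, no audit earns payment 244 and audit earns 177.
  Well-connected: no audit gives 244 − 0 = 244; audit gives 177 − 20 = 157. No deviation. ✓
  Unconnected: audit gives 177 − 34 = 143; no audit gives 244 − 0 = 244. Would deviate. ✗
Neither assignment is incentive-compatible.

None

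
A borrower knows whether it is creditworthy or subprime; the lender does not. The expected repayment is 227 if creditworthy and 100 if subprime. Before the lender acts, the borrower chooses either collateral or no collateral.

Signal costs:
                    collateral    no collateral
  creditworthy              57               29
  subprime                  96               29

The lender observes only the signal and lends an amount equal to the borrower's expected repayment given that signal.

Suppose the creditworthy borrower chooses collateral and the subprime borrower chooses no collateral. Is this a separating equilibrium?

No

Under separation the lender infers type exactly: collateral → creditworthy (pays 227), no collateral → subprime (pays 100).
Creditworthy: collateral gives 227 − 57 = 170; no collateral gives 100 − 29 = 71. No deviation. ✓
Subprime: no collateral gives 100 − 29 = 71; collateral gives 227 − 96 = 131. Would deviate. ✗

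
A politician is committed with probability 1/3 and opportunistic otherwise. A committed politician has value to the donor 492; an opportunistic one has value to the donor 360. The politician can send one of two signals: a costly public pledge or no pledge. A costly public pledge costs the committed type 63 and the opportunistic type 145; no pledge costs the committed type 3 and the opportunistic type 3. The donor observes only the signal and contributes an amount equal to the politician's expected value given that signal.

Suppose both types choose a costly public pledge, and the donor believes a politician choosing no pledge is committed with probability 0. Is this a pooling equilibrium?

No

At the pooled signal (pledge) the donor holds the prior 1/3 and pays 1/3·492 + 2/3·360 = 404. Off-path (no pledge) belief 0 gives 0·492 + 1·360 = 360.
Committed: pledge gives 404 − 63 = 341; no pledge gives 360 − 3 = 357. Deviates. ✗
Opportunistic: pledge gives 404 − 145 = 259; no pledge gives 360 − 3 = 357. Deviates. ✗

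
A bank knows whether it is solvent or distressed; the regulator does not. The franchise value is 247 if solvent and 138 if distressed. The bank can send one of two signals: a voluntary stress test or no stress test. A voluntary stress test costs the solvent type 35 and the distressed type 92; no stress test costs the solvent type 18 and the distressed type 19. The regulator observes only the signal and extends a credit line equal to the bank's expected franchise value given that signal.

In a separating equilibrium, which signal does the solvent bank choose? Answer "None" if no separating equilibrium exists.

Try solvent → stress test, distressed → no stress test:
  Under separation the regulator infers type exactly: stress test → solvent (pays 247), no stress test → distressed (pays 138).
  Solvent: stress test gives 247 − 35 = 212; no stress test gives 138 − 18 = 120. No deviation. ✓
  Distressed: no stress test gives 138 − 19 = 119; stress test gives 247 − 92 = 155. Would deviate. ✗
Try solvent → no stress test, distressed → stress test:
  Under separation the regulator infers type exactly: no stress test → solvent (pays 247), stress test → distressed (pays 138).
  Solvent: no stress test gives 247 − 18 = 229; stress test gives 138 − 35 = 103. No deviation. ✓
  Distressed: stress test gives 138 − 92 = 46; no stress test gives 247 − 19 = 228. Would deviate. ✗
Neither assignment is incentive-compatible.

None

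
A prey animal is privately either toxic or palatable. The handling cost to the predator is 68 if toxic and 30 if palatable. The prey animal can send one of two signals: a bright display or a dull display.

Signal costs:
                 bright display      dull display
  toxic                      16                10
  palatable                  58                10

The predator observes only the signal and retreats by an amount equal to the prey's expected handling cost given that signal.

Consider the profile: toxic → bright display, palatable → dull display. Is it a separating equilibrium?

Under separation the predator infers type exactly: bright display → toxic (pays 68), dull display → palatable (pays 30).
Toxic: bright display gives 68 − 16 = 52; dull display gives 30 − 10 = 20. No deviation. ✓
Palatable: dull display gives 30 − 10 = 20; bright display gives 68 − 58 = 10. No deviation. ✓
Both incentive constraints hold.

Yes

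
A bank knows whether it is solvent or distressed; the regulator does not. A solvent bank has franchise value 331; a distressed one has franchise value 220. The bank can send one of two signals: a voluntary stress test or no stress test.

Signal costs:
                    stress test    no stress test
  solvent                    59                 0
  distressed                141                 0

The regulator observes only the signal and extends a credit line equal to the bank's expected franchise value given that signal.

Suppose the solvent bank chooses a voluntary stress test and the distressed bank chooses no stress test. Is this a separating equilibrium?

Yes

Under separation the regulator infers type exactly: stress test → solvent (pays 331), no stress test → distressed (pays 220).
Solvent: stress test gives 331 − 59 = 272; no stress test gives 220 − 0 = 220. No deviation. ✓
Distressed: no stress test gives 220 − 0 = 220; stress test gives 331 − 141 = 190. No deviation. ✓
Neither type gains from mimicking the other.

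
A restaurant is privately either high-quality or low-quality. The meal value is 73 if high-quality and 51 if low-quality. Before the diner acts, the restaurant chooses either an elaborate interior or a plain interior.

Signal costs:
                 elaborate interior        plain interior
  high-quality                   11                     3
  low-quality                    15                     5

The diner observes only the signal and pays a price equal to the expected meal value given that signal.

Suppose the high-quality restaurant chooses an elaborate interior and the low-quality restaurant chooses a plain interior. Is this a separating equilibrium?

If types separate, elaborate interior earns payment 73 and plain interior earns 51.
High-quality: elaborate interior gives 73 − 11 = 62; plain interior gives 51 − 3 = 48. No deviation. ✓
Low-quality: plain interior gives 51 − 5 = 46; elaborate interior gives 73 − 15 = 58. Would deviate. ✗

No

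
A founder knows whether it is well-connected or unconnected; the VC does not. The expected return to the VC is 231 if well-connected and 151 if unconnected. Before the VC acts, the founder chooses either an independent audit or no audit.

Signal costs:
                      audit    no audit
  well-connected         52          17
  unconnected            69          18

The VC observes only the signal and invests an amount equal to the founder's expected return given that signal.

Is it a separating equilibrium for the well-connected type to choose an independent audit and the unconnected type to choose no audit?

If types separate, audit earns payment 231 and no audit earns 151.
Well-connected: audit gives 231 − 52 = 179; no audit gives 151 − 17 = 134. No deviation. ✓
Unconnected: no audit gives 151 − 18 = 133; audit gives 231 − 69 = 162. Would deviate. ✗

No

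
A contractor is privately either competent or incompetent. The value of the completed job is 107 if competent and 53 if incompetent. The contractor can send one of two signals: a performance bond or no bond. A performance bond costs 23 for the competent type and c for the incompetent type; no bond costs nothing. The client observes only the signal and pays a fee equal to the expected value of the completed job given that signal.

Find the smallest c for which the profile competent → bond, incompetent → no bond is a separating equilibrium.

Under separation: bond → competent (pays 107); no bond → incompetent (pays 53).
Competent: 107 − 23 = 84 ≥ 53 − 0 = 53. Holds regardless of c. ✓
Incompetent: 53 − 0 ≥ 107 − c, so c ≥ 107 − 53 = 54.

54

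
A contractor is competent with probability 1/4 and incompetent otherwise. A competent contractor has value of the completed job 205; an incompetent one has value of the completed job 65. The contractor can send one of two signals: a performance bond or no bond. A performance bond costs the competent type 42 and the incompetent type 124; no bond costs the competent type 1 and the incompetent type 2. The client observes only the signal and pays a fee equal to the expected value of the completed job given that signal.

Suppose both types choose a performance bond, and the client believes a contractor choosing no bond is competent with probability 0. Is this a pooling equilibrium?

At the pooled signal (bond) the client holds the prior 1/4 and pays 1/4·205 + 3/4·65 = 100. Off-path (no bond) belief 0 gives 0·205 + 1·65 = 65.
Competent: bond gives 100 − 42 = 58; no bond gives 65 − 1 = 64. Deviates. ✗
Incompetent: bond gives 100 − 124 = -24; no bond gives 65 − 2 = 63. Deviates. ✗

No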